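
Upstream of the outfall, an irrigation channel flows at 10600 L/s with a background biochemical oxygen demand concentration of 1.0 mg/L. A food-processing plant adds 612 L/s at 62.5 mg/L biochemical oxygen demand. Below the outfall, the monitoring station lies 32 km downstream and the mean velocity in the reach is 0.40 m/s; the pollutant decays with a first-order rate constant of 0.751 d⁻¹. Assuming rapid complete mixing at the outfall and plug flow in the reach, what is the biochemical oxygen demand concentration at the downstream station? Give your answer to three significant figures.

Mass balance: C = (10600·1.000 + 612.0·62.50) / 11210 = 48850/11210 = 4.357 mg/L.
Travel time t = 32·1000 / 0.40 = 80000 s = 22.22 h.
After decay, C = 4.357 × e^(−kt) = 4.357 × 0.4989 = 2.174 mg/L.

2.17 mg/L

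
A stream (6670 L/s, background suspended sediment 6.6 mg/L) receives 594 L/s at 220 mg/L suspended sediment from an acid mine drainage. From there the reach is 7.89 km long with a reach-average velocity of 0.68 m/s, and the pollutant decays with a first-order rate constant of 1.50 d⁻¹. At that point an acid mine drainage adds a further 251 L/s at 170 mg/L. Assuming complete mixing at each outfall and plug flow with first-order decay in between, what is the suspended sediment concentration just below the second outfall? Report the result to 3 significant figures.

24.7 mg/L

Flow-weighted average: C = (6670·6.600 + 594.0·220.0) / 7264 = 174700/7264 = 24.05 mg/L; combined flow 7264 L/s.
Travel time t = 7.89·1000 / 0.68 = 11600 s = 3.223 h.
First-order decay: C = 24.05·exp(−k·t) = 24.05·0.8176 = 19.66 mg/L.
Second outfall: C = (7264·19.66 + 251.0·170.0)/7515 = 24.68 mg/L.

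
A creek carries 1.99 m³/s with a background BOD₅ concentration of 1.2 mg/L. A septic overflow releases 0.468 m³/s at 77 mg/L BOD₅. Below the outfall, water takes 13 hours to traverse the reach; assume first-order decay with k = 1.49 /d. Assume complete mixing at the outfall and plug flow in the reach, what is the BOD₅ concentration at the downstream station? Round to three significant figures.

Mass balance: C = (1.990·1.200 + 0.4680·77.00) / 2.458 = 38.42/2.458 = 15.63 mg/L.
First-order decay: C = 15.63·exp(−k·t) = 15.63·0.4462 = 6.974 mg/L.

6.97 mg/L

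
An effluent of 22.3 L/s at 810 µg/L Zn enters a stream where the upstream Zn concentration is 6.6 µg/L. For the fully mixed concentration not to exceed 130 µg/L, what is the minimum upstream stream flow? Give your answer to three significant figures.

123 L/s

Set C_mix = 130: (Q·6.600 + 22.30·810.0) / (Q + 22.30) = 130
→ Q = 22.30·(810.0 − 130)/(130 − 6.600) = 122.9 L/s.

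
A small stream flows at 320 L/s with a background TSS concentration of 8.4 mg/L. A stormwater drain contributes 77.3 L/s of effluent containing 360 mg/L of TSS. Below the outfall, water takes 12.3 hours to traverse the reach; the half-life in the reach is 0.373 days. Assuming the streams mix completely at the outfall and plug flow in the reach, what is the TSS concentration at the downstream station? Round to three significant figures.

29.6 mg/L

Mixed concentration C = ΣQC/ΣQ = (320.0·8.400 + 77.30·360.0) / 397.3 = 30520/397.3 = 76.81 mg/L.
Half-life 0.373 d → k = ln 2 / 0.373 = 1.858 d⁻¹.
Applying C = C₀e^(−kt): 76.81 × 0.3858 = 29.63 mg/L.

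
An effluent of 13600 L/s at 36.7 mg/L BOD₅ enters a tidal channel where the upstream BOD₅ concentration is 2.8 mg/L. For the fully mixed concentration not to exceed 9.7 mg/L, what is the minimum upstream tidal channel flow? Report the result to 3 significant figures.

Set C_mix = 9.7: (Q·2.800 + 13600·36.70) / (Q + 13600) = 9.7
→ Q = 13600·(36.70 − 9.7)/(9.7 − 2.800) = 53220 L/s.

53200 L/s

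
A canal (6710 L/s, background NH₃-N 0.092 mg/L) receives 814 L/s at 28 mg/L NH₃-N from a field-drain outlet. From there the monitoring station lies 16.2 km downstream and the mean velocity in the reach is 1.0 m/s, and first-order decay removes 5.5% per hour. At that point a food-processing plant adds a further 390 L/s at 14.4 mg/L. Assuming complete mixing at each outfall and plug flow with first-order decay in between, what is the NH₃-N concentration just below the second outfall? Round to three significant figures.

Flow-weighted average: C = (6710·0.09200 + 814.0·28.00) / 7524 = 23410/7524 = 3.111 mg/L; combined flow 7524 L/s.
Travel time t = 16.2·1000 / 1.0 = 16200 s = 4.500 h.
5.5%/h lost → k = −ln(1 − 0.055) = 0.05657 h⁻¹.
Applying C = C₀e^(−kt): 3.111 × 0.7753 = 2.412 mg/L.
Second outfall: C = (7524·2.412 + 390.0·14.40)/7914 = 3.003 mg/L.

3.00 mg/L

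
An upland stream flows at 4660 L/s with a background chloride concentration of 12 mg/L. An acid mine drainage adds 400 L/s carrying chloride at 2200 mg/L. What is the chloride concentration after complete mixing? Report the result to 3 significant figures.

Flow-weighted average: C = (4660·12.00 + 400.0·2200) / 5060 = 935900/5060 = 185.0 mg/L.

185 mg/L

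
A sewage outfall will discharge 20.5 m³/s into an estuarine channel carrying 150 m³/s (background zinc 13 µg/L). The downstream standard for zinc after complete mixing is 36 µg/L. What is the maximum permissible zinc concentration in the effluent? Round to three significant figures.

204 µg/L

At the limit, (Qr·Cr + Qe·Cₑ)/(Qr + Qe) = 36:
Cₑ = (170.5·36 − 150.0·13.00) / 20.50 = 204.3 µg/L.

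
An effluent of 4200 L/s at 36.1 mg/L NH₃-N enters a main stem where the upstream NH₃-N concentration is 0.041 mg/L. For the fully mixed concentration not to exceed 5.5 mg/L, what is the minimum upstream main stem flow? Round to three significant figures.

Set C_mix = 5.5: (Q·0.04100 + 4200·36.10) / (Q + 4200) = 5.5
→ Q = 4200·(36.10 − 5.5)/(5.5 − 0.04100) = 23540 L/s.

23500 L/s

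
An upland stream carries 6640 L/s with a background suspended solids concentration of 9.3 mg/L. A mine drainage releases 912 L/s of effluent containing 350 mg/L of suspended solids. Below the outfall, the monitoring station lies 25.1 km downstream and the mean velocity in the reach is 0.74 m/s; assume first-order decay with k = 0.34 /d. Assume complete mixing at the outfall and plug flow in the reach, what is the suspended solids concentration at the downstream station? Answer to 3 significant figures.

Flow-weighted average: C = (6640·9.300 + 912.0·350.0) / 7552 = 381000/7552 = 50.44 mg/L.
Travel time t = 25.1·1000 / 0.74 = 33920 s = 9.422 h.
After decay, C = 50.44 × e^(−kt) = 50.44 × 0.8750 = 44.14 mg/L.

44.1 mg/L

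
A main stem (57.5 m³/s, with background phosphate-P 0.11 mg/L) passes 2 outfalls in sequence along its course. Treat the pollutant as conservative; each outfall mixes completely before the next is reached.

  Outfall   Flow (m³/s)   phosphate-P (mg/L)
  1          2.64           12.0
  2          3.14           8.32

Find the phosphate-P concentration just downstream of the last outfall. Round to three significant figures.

1.01 mg/L

After outfall 1: Q = 57.50 + 2.640 = 60.14 m³/s; C = (57.50·0.1100 + 2.640·12.00)/60.14 = 0.6319 mg/L.
After outfall 2: Q = 60.14 + 3.140 = 63.28 m³/s; C = (60.14·0.6319 + 3.140·8.320)/63.28 = 1.013 mg/L.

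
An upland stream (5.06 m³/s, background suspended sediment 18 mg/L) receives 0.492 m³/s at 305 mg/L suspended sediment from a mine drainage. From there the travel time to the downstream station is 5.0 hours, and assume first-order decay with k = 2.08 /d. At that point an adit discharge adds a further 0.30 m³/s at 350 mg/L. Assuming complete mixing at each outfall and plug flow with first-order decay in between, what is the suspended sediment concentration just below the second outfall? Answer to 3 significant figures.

44.7 mg/L

Conservation of mass: C = (5.060·18.00 + 0.4920·305.0) / 5.552 = 241.1/5.552 = 43.43 mg/L; combined flow 5.552 m³/s.
After decay, C = 43.43 × e^(−kt) = 43.43 × 0.6483 = 28.16 mg/L.
Second outfall: C = (5.552·28.16 + 0.3000·350.0)/5.852 = 44.66 mg/L.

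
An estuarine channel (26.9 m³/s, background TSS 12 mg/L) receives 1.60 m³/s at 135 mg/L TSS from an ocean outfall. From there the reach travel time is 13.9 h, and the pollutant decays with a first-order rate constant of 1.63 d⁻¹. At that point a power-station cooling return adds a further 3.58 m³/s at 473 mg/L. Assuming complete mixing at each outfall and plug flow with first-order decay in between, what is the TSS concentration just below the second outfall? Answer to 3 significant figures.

59.3 mg/L

After mixing, C = (26.90·12.00 + 1.600·135.0) / 28.50 = 538.8/28.50 = 18.91 mg/L; combined flow 28.50 m³/s.
Decay over the reach: 18.91·exp(−kt) = 18.91·0.3891 = 7.355 mg/L.
At the second outfall, C = (28.50·7.355 + 3.580·473.0) / (28.50 + 3.580) = 59.32 mg/L.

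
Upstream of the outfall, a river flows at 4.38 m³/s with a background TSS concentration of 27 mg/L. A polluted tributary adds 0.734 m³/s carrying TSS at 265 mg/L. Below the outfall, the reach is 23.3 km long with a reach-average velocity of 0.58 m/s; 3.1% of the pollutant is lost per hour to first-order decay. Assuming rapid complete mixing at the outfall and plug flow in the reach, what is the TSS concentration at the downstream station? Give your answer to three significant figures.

Mass balance: C = (4.380·27.00 + 0.7340·265.0) / 5.114 = 312.8/5.114 = 61.16 mg/L.
Travel time t = 23.3·1000 / 0.58 = 40170 s = 11.16 h.
3.1%/h lost → k = −ln(1 − 0.031) = 0.03149 h⁻¹.
Decay over the reach: 61.16·exp(−kt) = 61.16·0.7037 = 43.04 mg/L.

43.0 mg/L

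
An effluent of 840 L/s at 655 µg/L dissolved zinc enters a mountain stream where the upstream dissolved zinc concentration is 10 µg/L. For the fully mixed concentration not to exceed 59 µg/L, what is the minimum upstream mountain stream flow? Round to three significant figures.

10200 L/s

Set C_mix = 59: (Q·10.00 + 840.0·655.0) / (Q + 840.0) = 59
→ Q = 840.0·(655.0 − 59)/(59 − 10.00) = 10220 L/s.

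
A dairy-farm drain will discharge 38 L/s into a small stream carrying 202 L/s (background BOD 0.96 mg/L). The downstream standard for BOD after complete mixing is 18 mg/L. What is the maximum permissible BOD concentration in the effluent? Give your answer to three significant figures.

At the limit, (Qr·Cr + Qe·Cₑ)/(Qr + Qe) = 18:
Cₑ = (240.0·18 − 202.0·0.9600) / 38.00 = 108.6 mg/L.

109 mg/L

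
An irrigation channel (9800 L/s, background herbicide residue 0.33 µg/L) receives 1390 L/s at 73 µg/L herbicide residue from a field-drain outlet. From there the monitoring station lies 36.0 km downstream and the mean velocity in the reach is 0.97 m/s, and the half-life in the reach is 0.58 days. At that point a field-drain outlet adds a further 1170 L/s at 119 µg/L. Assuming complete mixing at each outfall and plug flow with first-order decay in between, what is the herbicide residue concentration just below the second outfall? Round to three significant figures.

16.3 µg/L

Conservation of mass: C = (9800·0.3300 + 1390·73.00) / 11190 = 104700/11190 = 9.357 µg/L; combined flow 11190 L/s.
Travel time t = 36.0·1000 / 0.97 = 37110 s = 10.31 h.
Half-life 0.58 d → k = ln 2 / 0.58 = 1.195 d⁻¹.
Applying C = C₀e^(−kt): 9.357 × 0.5985 = 5.600 µg/L.
Second outfall: C = (11190·5.600 + 1170·119.0)/12360 = 16.33 µg/L.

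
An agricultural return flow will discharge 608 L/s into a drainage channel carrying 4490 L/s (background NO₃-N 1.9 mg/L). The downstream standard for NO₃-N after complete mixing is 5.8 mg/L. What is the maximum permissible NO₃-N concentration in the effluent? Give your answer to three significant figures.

At the limit, (Qr·Cr + Qe·Cₑ)/(Qr + Qe) = 5.8:
Cₑ = (5098·5.8 − 4490·1.900) / 608.0 = 34.60 mg/L.

34.6 mg/L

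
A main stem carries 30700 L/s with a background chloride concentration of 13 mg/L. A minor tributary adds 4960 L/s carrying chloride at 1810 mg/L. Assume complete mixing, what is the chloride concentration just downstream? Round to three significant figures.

263 mg/L

Flow-weighted average: C = (30700·13.00 + 4960·1810) / 35660 = 9377000/35660 = 262.9 mg/L.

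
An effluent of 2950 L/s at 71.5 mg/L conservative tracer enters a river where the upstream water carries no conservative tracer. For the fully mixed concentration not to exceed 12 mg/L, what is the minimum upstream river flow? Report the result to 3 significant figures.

Set C_mix = 12: (Q·0 + 2950·71.50) / (Q + 2950) = 12
→ Q = 2950·(71.50 − 12)/(12 − 0) = 14630 L/s.

14600 L/s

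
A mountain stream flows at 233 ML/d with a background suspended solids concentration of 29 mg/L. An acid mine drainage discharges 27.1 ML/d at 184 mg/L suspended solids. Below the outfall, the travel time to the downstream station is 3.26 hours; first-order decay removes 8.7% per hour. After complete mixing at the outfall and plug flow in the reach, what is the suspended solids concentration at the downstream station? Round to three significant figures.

After mixing, C = (233.0·29.00 + 27.10·184.0) / 260.1 = 11740/260.1 = 45.15 mg/L.
8.7%/h lost → k = −ln(1 − 0.087) = 0.09102 h⁻¹.
Decay over the reach: 45.15·exp(−kt) = 45.15·0.7432 = 33.56 mg/L.

33.6 mg/L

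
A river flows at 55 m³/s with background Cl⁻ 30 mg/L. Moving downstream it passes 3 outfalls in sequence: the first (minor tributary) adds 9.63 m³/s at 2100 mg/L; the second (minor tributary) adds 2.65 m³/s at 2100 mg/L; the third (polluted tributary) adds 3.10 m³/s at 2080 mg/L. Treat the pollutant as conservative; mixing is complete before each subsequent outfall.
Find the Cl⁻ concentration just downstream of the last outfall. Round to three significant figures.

481 mg/L

Below outfall 1: Q → 64.63 m³/s, C = (55.00·30.00 + 9.630·2100)/64.63 = 338.4 mg/L.
Below outfall 2: Q → 67.28 m³/s, C = (64.63·338.4 + 2.650·2100)/67.28 = 407.8 mg/L.
Below outfall 3: Q → 70.38 m³/s, C = (67.28·407.8 + 3.100·2080)/70.38 = 481.5 mg/L.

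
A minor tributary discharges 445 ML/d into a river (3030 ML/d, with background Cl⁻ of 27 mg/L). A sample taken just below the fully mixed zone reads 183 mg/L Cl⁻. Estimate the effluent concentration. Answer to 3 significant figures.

1250 mg/L

Mass balance: 3030·27.00 + 445.0·Cₑ = 3475·183.0
→ Cₑ = (3475·183.0 − 3030·27.00) / 445.0 = 1245 mg/L.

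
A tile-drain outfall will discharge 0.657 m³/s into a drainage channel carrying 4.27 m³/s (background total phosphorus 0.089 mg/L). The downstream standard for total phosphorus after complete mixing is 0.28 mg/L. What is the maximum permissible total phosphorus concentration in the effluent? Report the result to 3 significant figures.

At the limit, (Qr·Cr + Qe·Cₑ)/(Qr + Qe) = 0.28:
Cₑ = (4.927·0.28 − 4.270·0.08900) / 0.6570 = 1.521 mg/L.

1.52 mg/L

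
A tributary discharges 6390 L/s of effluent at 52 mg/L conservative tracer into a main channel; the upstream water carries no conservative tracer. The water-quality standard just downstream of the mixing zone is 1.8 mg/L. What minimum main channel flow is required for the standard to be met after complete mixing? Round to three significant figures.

178000 L/s

Set C_mix = 1.8: (Q·0 + 6390·52.00) / (Q + 6390) = 1.8
→ Q = 6390·(52.00 − 1.8)/(1.8 − 0) = 178200 L/s.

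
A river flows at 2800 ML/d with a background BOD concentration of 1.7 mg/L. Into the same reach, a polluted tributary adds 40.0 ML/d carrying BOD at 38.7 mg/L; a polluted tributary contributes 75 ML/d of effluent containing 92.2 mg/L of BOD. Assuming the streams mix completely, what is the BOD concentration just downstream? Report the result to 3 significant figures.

Conservation of mass: C = (2800·1.700 + 40.00·38.70 + 75.00·92.20) / 2915 = 13220/2915 = 4.536 mg/L.

4.54 mg/L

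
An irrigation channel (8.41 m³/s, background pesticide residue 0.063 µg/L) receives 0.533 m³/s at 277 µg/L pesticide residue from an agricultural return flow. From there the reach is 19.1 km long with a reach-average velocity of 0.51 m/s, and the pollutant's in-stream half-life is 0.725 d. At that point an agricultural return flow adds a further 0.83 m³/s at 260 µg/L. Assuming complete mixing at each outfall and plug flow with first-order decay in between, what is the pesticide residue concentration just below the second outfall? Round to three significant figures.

Mixed concentration C = ΣQC/ΣQ = (8.410·0.06300 + 0.5330·277.0) / 8.943 = 148.2/8.943 = 16.57 µg/L; combined flow 8.943 m³/s.
Travel time t = 19.1·1000 / 0.51 = 37450 s = 10.40 h.
Half-life 0.725 d → k = ln 2 / 0.725 = 0.9561 d⁻¹.
Applying C = C₀e^(−kt): 16.57 × 0.6607 = 10.95 µg/L.
At the second outfall, C = (8.943·10.95 + 0.8300·260.0) / (8.943 + 0.8300) = 32.10 µg/L.

32.1 µg/L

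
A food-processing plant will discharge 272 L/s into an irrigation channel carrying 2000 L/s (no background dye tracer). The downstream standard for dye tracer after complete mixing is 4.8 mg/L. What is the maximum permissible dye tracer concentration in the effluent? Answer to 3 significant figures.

At the limit, (Qr·Cr + Qe·Cₑ)/(Qr + Qe) = 4.8:
Cₑ = (2272·4.8 − 2000·0) / 272.0 = 40.09 mg/L.

40.1 mg/L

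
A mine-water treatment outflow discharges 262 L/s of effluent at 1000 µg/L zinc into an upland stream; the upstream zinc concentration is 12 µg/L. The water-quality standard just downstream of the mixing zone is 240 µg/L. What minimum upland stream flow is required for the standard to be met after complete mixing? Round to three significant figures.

873 L/s

Set C_mix = 240: (Q·12.00 + 262.0·1000) / (Q + 262.0) = 240
→ Q = 262.0·(1000 − 240)/(240 − 12.00) = 873.3 L/s.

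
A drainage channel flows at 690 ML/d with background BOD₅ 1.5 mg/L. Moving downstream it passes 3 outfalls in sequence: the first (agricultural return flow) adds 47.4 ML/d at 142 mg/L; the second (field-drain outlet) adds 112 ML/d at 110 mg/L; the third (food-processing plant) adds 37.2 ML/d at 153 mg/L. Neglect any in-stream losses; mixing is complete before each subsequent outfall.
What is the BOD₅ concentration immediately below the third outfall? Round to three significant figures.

29.1 mg/L

Below outfall 1: Q → 737.4 ML/d, C = (690.0·1.500 + 47.40·142.0)/737.4 = 10.53 mg/L.
Below outfall 2: Q → 849.4 ML/d, C = (737.4·10.53 + 112.0·110.0)/849.4 = 23.65 mg/L.
Below outfall 3: Q → 886.6 ML/d, C = (849.4·23.65 + 37.20·153.0)/886.6 = 29.07 mg/L.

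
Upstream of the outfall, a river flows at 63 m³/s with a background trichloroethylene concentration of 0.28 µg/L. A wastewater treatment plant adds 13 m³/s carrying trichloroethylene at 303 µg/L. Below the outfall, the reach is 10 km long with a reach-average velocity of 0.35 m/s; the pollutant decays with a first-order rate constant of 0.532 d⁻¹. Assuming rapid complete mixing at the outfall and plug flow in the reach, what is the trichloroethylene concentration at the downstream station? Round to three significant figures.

43.7 µg/L

After mixing, C = (63.00·0.2800 + 13.00·303.0) / 76.00 = 3957/76.00 = 52.06 µg/L.
Travel time t = 10·1000 / 0.35 = 28570 s = 7.937 h.
First-order decay: C = 52.06·exp(−k·t) = 52.06·0.8387 = 43.66 µg/L.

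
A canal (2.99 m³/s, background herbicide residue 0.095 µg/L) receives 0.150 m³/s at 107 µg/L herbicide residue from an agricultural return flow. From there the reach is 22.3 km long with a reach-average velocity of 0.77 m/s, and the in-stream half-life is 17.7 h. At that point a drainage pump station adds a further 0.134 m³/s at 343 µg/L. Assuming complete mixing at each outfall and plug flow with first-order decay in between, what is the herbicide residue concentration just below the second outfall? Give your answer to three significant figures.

17.7 µg/L

Mass balance: C = (2.990·0.09500 + 0.1500·107.0) / 3.140 = 16.33/3.140 = 5.202 µg/L; combined flow 3.140 m³/s.
Travel time t = 22.3·1000 / 0.77 = 28960 s = 8.045 h.
Half-life 17.7 h → k = ln 2 / 17.7 = 0.03916 h⁻¹ = 0.9399 d⁻¹.
Decay over the reach: 5.202·exp(−kt) = 5.202·0.7298 = 3.796 µg/L.
At the second outfall, C = (3.140·3.796 + 0.1340·343.0) / (3.140 + 0.1340) = 17.68 µg/L.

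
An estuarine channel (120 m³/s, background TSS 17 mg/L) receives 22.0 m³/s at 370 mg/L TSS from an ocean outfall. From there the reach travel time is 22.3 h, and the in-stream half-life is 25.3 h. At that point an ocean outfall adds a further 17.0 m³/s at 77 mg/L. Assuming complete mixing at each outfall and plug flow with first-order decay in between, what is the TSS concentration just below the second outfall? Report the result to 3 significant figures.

Flow-weighted average: C = (120.0·17.00 + 22.00·370.0) / 142.0 = 10180/142.0 = 71.69 mg/L; combined flow 142.0 m³/s.
Half-life 25.3 h → k = ln 2 / 25.3 = 0.02740 h⁻¹ = 0.6575 d⁻¹.
Applying C = C₀e^(−kt): 71.69 × 0.5428 = 38.92 mg/L.
Second outfall: C = (142.0·38.92 + 17.00·77.00)/159.0 = 42.99 mg/L.

43.0 mg/L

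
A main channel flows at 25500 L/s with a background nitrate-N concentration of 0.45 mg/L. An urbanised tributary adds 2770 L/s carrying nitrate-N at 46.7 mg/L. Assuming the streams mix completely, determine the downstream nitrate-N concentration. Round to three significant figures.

4.98 mg/L

Conservation of mass: C = (25500·0.4500 + 2770·46.70) / 28270 = 140800/28270 = 4.982 mg/L.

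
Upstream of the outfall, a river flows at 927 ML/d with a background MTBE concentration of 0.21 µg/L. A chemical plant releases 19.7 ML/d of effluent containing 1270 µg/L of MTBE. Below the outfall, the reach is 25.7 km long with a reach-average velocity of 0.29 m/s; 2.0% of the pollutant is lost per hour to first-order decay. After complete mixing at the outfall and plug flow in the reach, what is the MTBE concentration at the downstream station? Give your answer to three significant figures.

16.2 µg/L

Mixed concentration C = ΣQC/ΣQ = (927.0·0.2100 + 19.70·1270) / 946.7 = 25210/946.7 = 26.63 µg/L.
Travel time t = 25.7·1000 / 0.29 = 88620 s = 24.62 h.
2.0%/h lost → k = −ln(1 − 0.02) = 0.02020 h⁻¹.
Applying C = C₀e^(−kt): 26.63 × 0.6082 = 16.20 µg/L.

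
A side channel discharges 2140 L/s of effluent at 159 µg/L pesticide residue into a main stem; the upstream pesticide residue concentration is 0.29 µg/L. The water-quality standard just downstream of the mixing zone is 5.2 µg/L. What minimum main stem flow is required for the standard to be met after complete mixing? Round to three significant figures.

Set C_mix = 5.2: (Q·0.2900 + 2140·159.0) / (Q + 2140) = 5.2
→ Q = 2140·(159.0 − 5.2)/(5.2 − 0.2900) = 67030 L/s.

67000 L/s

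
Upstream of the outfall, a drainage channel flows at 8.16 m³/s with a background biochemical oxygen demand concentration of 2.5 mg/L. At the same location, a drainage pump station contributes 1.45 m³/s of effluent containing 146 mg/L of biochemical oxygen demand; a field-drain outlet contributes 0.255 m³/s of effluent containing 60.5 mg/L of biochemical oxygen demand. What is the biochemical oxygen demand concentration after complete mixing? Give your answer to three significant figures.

25.1 mg/L

Mixed concentration C = ΣQC/ΣQ = (8.160·2.500 + 1.450·146.0 + 0.2550·60.50) / 9.865 = 247.5/9.865 = 25.09 mg/L.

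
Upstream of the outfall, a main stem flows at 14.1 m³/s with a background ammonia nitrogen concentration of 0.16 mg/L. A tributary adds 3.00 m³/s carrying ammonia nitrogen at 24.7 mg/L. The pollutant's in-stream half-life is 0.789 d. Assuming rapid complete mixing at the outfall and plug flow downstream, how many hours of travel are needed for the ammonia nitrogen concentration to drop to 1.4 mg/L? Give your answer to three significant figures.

After mixing, C = (14.10·0.1600 + 3.000·24.70) / 17.10 = 76.36/17.10 = 4.465 mg/L.
Half-life 0.789 d → k = ln 2 / 0.789 = 0.8785 d⁻¹.
4.465·exp(−k·t) = 1.4 → t = ln(4.465/1.4)/k = 114100 s = 31.69 h.

31.7 h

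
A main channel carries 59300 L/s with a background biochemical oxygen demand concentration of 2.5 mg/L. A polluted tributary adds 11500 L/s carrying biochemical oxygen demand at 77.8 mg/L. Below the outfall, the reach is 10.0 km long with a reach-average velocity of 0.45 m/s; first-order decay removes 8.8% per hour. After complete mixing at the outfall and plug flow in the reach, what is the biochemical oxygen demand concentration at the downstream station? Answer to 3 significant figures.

Mass balance: C = (59300·2.500 + 11500·77.80) / 70800 = 1043000/70800 = 14.73 mg/L.
Travel time t = 10.0·1000 / 0.45 = 22220 s = 6.173 h.
8.8%/h lost → k = −ln(1 − 0.088) = 0.09212 h⁻¹.
Applying C = C₀e^(−kt): 14.73 × 0.5663 = 8.342 mg/L.

8.34 mg/L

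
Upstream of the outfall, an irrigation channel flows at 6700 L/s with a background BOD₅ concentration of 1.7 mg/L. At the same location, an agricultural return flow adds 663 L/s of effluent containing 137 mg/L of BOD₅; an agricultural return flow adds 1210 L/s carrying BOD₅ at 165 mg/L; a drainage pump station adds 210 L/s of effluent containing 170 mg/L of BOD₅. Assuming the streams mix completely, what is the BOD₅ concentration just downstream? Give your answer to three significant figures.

Flow-weighted average: C = (6700·1.700 + 663.0·137.0 + 1210·165.0 + 210.0·170.0) / 8783 = 337600/8783 = 38.43 mg/L.

38.4 mg/L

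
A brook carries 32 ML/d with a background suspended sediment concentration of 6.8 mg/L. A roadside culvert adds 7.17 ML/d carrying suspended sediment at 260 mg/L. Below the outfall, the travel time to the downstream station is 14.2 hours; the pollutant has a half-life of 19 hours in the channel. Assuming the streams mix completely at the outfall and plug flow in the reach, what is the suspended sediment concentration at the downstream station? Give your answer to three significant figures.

31.7 mg/L

Mass balance: C = (32.00·6.800 + 7.170·260.0) / 39.17 = 2082/39.17 = 53.15 mg/L.
Half-life 19 h → k = ln 2 / 19 = 0.03648 h⁻¹ = 0.8756 d⁻¹.
After decay, C = 53.15 × e^(−kt) = 53.15 × 0.5957 = 31.66 mg/L.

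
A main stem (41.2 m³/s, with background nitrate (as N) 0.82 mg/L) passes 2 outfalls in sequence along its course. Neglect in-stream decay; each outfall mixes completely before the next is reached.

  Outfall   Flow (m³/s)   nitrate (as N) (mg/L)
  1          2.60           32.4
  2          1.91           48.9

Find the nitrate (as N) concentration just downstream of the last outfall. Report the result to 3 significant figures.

Outfall 1: combined Q = 43.80 m³/s; C = (41.20·0.8200 + 2.600·32.40)/43.80 = 2.695 mg/L.
Outfall 2: combined Q = 45.71 m³/s; C = (43.80·2.695 + 1.910·48.90)/45.71 = 4.625 mg/L.

4.63 mg/L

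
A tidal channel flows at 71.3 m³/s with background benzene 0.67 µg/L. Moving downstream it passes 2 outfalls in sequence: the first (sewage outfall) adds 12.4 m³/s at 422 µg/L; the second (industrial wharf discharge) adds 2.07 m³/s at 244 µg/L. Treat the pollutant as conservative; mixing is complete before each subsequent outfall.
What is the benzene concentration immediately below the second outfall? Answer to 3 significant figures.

67.5 µg/L

Below outfall 1: Q → 83.70 m³/s, C = (71.30·0.6700 + 12.40·422.0)/83.70 = 63.09 µg/L.
Below outfall 2: Q → 85.77 m³/s, C = (83.70·63.09 + 2.070·244.0)/85.77 = 67.46 µg/L.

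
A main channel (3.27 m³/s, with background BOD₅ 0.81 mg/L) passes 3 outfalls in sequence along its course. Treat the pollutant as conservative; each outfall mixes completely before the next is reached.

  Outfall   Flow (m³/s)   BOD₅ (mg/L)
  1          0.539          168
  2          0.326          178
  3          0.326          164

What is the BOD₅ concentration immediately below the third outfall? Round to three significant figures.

45.9 mg/L

After outfall 1: Q = 3.270 + 0.5390 = 3.809 m³/s; C = (3.270·0.8100 + 0.5390·168.0)/3.809 = 24.47 mg/L.
After outfall 2: Q = 3.809 + 0.3260 = 4.135 m³/s; C = (3.809·24.47 + 0.3260·178.0)/4.135 = 36.57 mg/L.
After outfall 3: Q = 4.135 + 0.3260 = 4.461 m³/s; C = (4.135·36.57 + 0.3260·164.0)/4.461 = 45.88 mg/L.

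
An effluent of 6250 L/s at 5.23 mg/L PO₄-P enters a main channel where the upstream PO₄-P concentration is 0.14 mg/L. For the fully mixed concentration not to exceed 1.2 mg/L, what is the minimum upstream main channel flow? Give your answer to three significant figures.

Set C_mix = 1.2: (Q·0.1400 + 6250·5.230) / (Q + 6250) = 1.2
→ Q = 6250·(5.230 − 1.2)/(1.2 − 0.1400) = 23760 L/s.

23800 L/s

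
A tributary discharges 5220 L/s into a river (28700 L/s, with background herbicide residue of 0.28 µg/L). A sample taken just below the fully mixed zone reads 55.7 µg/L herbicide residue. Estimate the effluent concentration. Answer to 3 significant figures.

360 µg/L

Mass balance: 28700·0.2800 + 5220·Cₑ = 33920·55.70
→ Cₑ = (33920·55.70 − 28700·0.2800) / 5220 = 360.4 µg/L.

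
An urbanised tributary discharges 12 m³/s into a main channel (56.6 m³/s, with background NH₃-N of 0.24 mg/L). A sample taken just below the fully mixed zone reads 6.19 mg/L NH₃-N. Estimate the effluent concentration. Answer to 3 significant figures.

Mass balance: 56.60·0.2400 + 12.00·Cₑ = 68.60·6.190
→ Cₑ = (68.60·6.190 − 56.60·0.2400) / 12.00 = 34.25 mg/L.

34.3 mg/L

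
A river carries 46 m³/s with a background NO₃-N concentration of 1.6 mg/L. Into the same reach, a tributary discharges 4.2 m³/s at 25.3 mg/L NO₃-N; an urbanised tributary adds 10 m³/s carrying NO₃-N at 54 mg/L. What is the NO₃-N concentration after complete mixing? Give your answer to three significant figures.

12.0 mg/L

Mass balance: C = (46.00·1.600 + 4.200·25.30 + 10.00·54.00) / 60.20 = 719.9/60.20 = 11.96 mg/L.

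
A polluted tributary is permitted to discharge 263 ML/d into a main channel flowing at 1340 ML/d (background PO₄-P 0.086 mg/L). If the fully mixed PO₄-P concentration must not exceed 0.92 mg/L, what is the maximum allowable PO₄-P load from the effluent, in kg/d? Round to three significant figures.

Mass balance at the limit: 1340·0.08600 + 263.0·Cₑ = 1603·0.92 → Cₑ = 5.169 mg/L.
263.0 ML/d = 3.044 m³/s. Load = 3.044 m³/s × 5.169 g/m³ × 86 400 s/d = 1360 kg/d.

1360 kg/d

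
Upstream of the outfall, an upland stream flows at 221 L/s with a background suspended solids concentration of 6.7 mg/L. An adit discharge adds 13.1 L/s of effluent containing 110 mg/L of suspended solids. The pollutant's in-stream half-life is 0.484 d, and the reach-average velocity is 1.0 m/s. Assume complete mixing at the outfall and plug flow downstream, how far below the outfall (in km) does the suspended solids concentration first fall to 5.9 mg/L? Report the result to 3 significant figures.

Mass balance: C = (221.0·6.700 + 13.10·110.0) / 234.1 = 2922/234.1 = 12.48 mg/L.
Half-life 0.484 d → k = ln 2 / 0.484 = 1.432 d⁻¹.
Set 12.48·exp(−k·t) = 5.9 → t = ln(12.48/5.9)/k = 45200 s = 12.56 h.
Distance = v·t = 1.0·45200 = 45200 m = 45.20 km.

45.2 km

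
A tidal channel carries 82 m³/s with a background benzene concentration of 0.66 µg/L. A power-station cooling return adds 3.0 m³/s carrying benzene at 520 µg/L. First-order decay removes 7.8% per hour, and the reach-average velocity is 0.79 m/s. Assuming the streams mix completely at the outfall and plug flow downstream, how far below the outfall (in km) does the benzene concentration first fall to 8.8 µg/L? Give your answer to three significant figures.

26.9 km

Mass balance: C = (82.00·0.6600 + 3.000·520.0) / 85.00 = 1614/85.00 = 18.99 µg/L.
7.8%/h lost → k = −ln(1 − 0.078) = 0.08121 h⁻¹.
Set 18.99·exp(−k·t) = 8.8 → t = ln(18.99/8.8)/k = 34100 s = 9.471 h.
Distance = v·t = 0.79·34100 = 26940 m = 26.94 km.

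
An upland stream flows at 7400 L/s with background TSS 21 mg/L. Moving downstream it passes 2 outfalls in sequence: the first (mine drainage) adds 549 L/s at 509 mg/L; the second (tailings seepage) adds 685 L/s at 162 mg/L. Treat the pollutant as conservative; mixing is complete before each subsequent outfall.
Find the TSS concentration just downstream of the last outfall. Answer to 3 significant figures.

After outfall 1: Q = 7400 + 549.0 = 7949 L/s; C = (7400·21.00 + 549.0·509.0)/7949 = 54.70 mg/L.
After outfall 2: Q = 7949 + 685.0 = 8634 L/s; C = (7949·54.70 + 685.0·162.0)/8634 = 63.22 mg/L.

63.2 mg/L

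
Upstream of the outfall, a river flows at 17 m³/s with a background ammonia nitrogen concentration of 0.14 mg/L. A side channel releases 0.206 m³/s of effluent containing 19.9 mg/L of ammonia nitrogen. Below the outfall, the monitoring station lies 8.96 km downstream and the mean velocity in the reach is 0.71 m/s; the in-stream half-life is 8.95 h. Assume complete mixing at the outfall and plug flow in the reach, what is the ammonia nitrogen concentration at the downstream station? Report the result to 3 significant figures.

0.287 mg/L

Mass balance: C = (17.00·0.1400 + 0.2060·19.90) / 17.21 = 6.479/17.21 = 0.3766 mg/L.
Travel time t = 8.96·1000 / 0.71 = 12620 s = 3.505 h.
Half-life 8.95 h → k = ln 2 / 8.95 = 0.07745 h⁻¹ = 1.859 d⁻¹.
First-order decay: C = 0.3766·exp(−k·t) = 0.3766·0.7622 = 0.2870 mg/L.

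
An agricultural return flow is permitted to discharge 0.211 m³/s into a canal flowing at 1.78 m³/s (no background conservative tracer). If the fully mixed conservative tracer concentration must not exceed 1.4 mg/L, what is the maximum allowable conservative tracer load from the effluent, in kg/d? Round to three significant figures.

Mass balance at the limit: 1.780·0 + 0.2110·Cₑ = 1.991·1.4 → Cₑ = 13.21 mg/L.
Load = 0.2110 m³/s × 13.21 g/m³ × 86 400 s/d = 240.8 kg/d.

241 kg/d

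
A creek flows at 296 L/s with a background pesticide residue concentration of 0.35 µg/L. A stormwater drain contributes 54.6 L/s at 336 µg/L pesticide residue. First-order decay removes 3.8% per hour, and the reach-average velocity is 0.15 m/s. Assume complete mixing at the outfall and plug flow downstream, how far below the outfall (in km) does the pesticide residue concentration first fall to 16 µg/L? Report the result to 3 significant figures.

16.6 km

Flow-weighted average: C = (296.0·0.3500 + 54.60·336.0) / 350.6 = 18450/350.6 = 52.62 µg/L.
3.8%/h lost → k = −ln(1 − 0.038) = 0.03874 h⁻¹.
Set 52.62·exp(−k·t) = 16 → t = ln(52.62/16)/k = 110600 s = 30.73 h.
Distance = v·t = 0.15·110600 = 16590 m = 16.59 km.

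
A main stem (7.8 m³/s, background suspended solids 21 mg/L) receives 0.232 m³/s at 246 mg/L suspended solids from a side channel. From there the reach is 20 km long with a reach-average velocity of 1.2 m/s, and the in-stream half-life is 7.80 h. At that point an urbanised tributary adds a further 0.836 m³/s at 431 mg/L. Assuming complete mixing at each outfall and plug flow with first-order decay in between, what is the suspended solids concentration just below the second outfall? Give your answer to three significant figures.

After mixing, C = (7.800·21.00 + 0.2320·246.0) / 8.032 = 220.9/8.032 = 27.50 mg/L; combined flow 8.032 m³/s.
Travel time t = 20·1000 / 1.2 = 16670 s = 4.630 h.
Half-life 7.80 h → k = ln 2 / 7.80 = 0.08887 h⁻¹ = 2.133 d⁻¹.
Decay over the reach: 27.50·exp(−kt) = 27.50·0.6627 = 18.22 mg/L.
At the second outfall, C = (8.032·18.22 + 0.8360·431.0) / (8.032 + 0.8360) = 57.14 mg/L.

57.1 mg/L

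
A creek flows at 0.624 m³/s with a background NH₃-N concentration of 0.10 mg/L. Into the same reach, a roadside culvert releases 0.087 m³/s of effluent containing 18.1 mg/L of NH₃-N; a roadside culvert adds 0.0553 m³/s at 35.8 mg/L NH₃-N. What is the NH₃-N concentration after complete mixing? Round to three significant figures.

Conservation of mass: C = (0.6240·0.1000 + 0.08700·18.10 + 0.05530·35.80) / 0.7663 = 3.617/0.7663 = 4.720 mg/L.

4.72 mg/L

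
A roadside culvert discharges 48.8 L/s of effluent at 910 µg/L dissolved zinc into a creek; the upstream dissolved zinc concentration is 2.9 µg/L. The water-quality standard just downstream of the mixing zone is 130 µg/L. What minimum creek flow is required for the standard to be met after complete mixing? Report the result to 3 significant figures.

299 L/s

Set C_mix = 130: (Q·2.900 + 48.80·910.0) / (Q + 48.80) = 130
→ Q = 48.80·(910.0 − 130)/(130 − 2.900) = 299.5 L/s.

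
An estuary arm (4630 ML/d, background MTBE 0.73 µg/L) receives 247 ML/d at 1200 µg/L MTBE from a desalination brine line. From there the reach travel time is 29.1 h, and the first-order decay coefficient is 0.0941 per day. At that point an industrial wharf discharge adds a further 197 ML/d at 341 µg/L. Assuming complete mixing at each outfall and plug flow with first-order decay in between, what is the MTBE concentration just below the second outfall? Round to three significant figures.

66.0 µg/L

Mass balance: C = (4630·0.7300 + 247.0·1200) / 4877 = 299800/4877 = 61.47 µg/L; combined flow 4877 ML/d.
After decay, C = 61.47 × e^(−kt) = 61.47 × 0.8922 = 54.84 µg/L.
At the second outfall, C = (4877·54.84 + 197.0·341.0) / (4877 + 197.0) = 65.95 µg/L.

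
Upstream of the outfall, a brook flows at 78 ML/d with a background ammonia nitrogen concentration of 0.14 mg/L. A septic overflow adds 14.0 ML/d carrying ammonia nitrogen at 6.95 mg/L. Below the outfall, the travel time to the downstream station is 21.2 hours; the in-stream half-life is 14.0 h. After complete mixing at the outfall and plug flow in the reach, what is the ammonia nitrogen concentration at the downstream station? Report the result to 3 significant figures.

Mixed concentration C = ΣQC/ΣQ = (78.00·0.1400 + 14.00·6.950) / 92.00 = 108.2/92.00 = 1.176 mg/L.
Half-life 14.0 h → k = ln 2 / 14.0 = 0.04951 h⁻¹ = 1.188 d⁻¹.
Applying C = C₀e^(−kt): 1.176 × 0.3501 = 0.4118 mg/L.

0.412 mg/L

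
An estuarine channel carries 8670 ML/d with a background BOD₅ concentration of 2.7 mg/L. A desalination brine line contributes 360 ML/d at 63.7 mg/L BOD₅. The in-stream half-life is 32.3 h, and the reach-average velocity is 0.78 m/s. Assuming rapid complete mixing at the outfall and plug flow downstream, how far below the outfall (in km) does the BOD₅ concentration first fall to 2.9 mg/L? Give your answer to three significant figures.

Flow-weighted average: C = (8670·2.700 + 360.0·63.70) / 9030 = 46340/9030 = 5.132 mg/L.
Half-life 32.3 h → k = ln 2 / 32.3 = 0.02146 h⁻¹ = 0.5150 d⁻¹.
Set 5.132·exp(−k·t) = 2.9 → t = ln(5.132/2.9)/k = 95750 s = 26.60 h.
Distance = v·t = 0.78·95750 = 74680 m = 74.68 km.

74.7 km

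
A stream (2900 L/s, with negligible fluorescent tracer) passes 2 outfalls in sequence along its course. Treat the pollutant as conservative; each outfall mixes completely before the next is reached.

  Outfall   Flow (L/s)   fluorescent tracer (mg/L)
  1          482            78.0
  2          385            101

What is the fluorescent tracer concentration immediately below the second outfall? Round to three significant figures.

After outfall 1: Q = 2900 + 482.0 = 3382 L/s; C = (2900·0 + 482.0·78.00)/3382 = 11.12 mg/L.
After outfall 2: Q = 3382 + 385.0 = 3767 L/s; C = (3382·11.12 + 385.0·101.0)/3767 = 20.30 mg/L.

20.3 mg/L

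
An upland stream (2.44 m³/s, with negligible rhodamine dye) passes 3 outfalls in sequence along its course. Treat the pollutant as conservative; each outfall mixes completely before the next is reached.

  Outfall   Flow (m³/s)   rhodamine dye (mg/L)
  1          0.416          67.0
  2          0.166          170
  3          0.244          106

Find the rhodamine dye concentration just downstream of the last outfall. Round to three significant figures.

Outfall 1: combined Q = 2.856 m³/s; C = (2.440·0 + 0.4160·67.00)/2.856 = 9.759 mg/L.
Outfall 2: combined Q = 3.022 m³/s; C = (2.856·9.759 + 0.1660·170.0)/3.022 = 18.56 mg/L.
Outfall 3: combined Q = 3.266 m³/s; C = (3.022·18.56 + 0.2440·106.0)/3.266 = 25.09 mg/L.

25.1 mg/L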